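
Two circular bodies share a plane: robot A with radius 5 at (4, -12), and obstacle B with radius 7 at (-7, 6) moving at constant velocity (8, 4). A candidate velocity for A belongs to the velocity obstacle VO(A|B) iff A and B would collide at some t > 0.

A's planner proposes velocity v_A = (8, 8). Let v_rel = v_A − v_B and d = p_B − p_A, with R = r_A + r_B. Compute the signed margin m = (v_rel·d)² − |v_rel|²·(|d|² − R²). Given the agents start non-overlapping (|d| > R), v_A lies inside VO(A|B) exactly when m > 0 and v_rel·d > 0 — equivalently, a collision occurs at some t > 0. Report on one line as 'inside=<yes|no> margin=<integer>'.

d = (-11, 18),  |d|² = 445;  R = 5+7 = 12,  c = 445−12² = 301
v_rel = (0, 4),  |v_rel|² = 16;  v_rel·d = (0)·(-11) + (4)·(18) = 72
16·t² − 144·t + 301 = 0  ⇒  m = 72² − 16·301 = 368
m = 368 > 0,  v_rel·d = 72 > 0  ⇒  inside

inside=yes margin=368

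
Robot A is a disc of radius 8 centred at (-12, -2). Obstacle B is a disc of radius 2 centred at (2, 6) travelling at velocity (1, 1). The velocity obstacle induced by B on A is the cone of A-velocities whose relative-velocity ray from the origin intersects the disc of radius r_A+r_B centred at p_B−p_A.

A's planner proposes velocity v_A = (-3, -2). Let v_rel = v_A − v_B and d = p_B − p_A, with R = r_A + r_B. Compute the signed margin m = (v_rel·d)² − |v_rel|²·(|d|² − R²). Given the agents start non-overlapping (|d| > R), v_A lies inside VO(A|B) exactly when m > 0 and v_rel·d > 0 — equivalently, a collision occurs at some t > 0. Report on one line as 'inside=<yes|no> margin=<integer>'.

d = (14, 8),  |d|² = 260;  R = 8+2 = 10,  c = 260−10² = 160
v_rel = (-4, -3),  |v_rel|² = 25;  v_rel·d = (-4)·(14) + (-3)·(8) = -80
25·t² + 160·t + 160 = 0  ⇒  m = (-80)² − 25·160 = 2400
m = 2400 > 0,  v_rel·d = -80 < 0  ⇒  outside

inside=no margin=2400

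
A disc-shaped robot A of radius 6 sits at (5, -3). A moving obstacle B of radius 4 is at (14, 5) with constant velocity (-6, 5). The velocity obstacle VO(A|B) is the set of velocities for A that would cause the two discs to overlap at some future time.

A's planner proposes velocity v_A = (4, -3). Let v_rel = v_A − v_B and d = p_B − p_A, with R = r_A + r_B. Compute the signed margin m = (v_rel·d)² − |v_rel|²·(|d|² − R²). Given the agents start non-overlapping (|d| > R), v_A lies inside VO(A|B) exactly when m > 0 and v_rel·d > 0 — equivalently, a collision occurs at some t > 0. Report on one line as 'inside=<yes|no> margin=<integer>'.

d = (9, 8),  |d|² = 145;  R = 6+4 = 10,  c = 145−10² = 45
v_rel = (10, -8),  |v_rel|² = 164;  v_rel·d = (10)·(9) + (-8)·(8) = 26
164·t² − 52·t + 45 = 0  ⇒  m = 26² − 164·45 = -6704
m = -6704 < 0,  v_rel·d = 26 > 0  ⇒  outside

inside=no margin=-6704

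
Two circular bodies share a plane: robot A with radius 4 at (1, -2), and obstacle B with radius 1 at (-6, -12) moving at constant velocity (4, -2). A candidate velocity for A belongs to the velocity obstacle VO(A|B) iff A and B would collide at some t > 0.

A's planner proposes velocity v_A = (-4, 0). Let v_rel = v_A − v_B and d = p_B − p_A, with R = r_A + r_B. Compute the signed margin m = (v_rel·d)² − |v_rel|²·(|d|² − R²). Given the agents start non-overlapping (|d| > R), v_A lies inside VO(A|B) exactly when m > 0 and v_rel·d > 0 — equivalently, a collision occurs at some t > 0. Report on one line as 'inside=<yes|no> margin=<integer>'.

d = (-7, -10),  |d|² = 149;  R = 4+1 = 5,  c = 149−5² = 124
v_rel = (-8, 2),  |v_rel|² = 68;  v_rel·d = (-8)·(-7) + (2)·(-10) = 36
68·t² − 72·t + 124 = 0  ⇒  m = 36² − 68·124 = -7136
m = -7136 < 0,  v_rel·d = 36 > 0  ⇒  outside

inside=no margin=-7136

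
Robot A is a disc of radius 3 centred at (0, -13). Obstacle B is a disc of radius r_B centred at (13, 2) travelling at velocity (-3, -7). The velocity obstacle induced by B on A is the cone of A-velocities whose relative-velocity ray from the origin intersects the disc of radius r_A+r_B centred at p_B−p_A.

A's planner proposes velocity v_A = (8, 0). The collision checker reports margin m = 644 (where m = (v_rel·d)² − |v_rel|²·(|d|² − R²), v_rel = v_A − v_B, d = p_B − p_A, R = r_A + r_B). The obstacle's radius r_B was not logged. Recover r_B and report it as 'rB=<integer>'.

m = 644
d = (13, 15);  v_rel = (11, 7),  |v_rel|² = 170
v_rel×d = (11)·(15) − (7)·(13) = 74
since m = R²·170 − 74²:  R² = (5476 + 644) / 170 = 36
R = √36 = 6  ⇒  r_B = 6 − 3 = 3

rB=3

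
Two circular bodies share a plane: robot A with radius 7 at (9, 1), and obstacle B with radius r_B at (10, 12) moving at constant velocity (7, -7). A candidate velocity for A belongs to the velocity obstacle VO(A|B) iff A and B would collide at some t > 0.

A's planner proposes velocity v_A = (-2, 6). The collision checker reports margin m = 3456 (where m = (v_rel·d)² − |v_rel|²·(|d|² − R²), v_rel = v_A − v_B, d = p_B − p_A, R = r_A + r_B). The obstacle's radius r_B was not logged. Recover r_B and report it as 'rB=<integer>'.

m = 3456
d = (1, 11);  v_rel = (-9, 13),  |v_rel|² = 250
v_rel×d = (-9)·(11) − (13)·(1) = -112
since m = R²·250 − (-112)²:  R² = (12544 + 3456) / 250 = 64
R = √64 = 8  ⇒  r_B = 8 − 7 = 1

rB=1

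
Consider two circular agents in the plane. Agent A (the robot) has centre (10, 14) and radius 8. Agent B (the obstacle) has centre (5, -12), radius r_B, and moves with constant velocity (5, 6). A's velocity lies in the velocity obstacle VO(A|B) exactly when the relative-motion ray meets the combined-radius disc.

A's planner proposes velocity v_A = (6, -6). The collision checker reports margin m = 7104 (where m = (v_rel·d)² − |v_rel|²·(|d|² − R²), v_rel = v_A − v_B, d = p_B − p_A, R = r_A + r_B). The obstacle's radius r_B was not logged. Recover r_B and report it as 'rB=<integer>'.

m = 7104
d = (-5, -26);  v_rel = (1, -12),  |v_rel|² = 145
v_rel×d = (1)·(-26) − (-12)·(-5) = -86
since m = R²·145 − (-86)²:  R² = (7396 + 7104) / 145 = 100
R = √100 = 10  ⇒  r_B = 10 − 8 = 2

rB=2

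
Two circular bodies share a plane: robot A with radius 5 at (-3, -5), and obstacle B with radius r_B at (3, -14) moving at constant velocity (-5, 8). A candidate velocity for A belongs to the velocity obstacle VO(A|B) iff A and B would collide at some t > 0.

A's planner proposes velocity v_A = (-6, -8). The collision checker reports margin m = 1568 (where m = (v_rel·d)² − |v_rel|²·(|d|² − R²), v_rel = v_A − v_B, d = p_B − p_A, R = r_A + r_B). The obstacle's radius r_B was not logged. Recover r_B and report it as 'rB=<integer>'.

m = 1568
d = (6, -9);  v_rel = (-1, -16),  |v_rel|² = 257
v_rel×d = (-1)·(-9) − (-16)·(6) = 105
since m = R²·257 − 105²:  R² = (11025 + 1568) / 257 = 49
R = √49 = 7  ⇒  r_B = 7 − 5 = 2

rB=2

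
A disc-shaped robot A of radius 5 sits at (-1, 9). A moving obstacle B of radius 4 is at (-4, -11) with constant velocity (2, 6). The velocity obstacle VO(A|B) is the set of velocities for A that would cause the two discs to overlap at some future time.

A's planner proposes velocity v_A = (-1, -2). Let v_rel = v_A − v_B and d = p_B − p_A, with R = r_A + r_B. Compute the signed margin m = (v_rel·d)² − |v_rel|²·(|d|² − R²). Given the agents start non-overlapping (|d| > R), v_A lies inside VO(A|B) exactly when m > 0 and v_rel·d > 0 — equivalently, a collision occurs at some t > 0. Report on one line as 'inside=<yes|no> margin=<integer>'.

d = (-3, -20),  |d|² = 409;  R = 5+4 = 9,  c = 409−9² = 328
v_rel = (-3, -8),  |v_rel|² = 73;  v_rel·d = (-3)·(-3) + (-8)·(-20) = 169
73·t² − 338·t + 328 = 0  ⇒  m = 169² − 73·328 = 4617
m = 4617 > 0,  v_rel·d = 169 > 0  ⇒  inside

inside=yes margin=4617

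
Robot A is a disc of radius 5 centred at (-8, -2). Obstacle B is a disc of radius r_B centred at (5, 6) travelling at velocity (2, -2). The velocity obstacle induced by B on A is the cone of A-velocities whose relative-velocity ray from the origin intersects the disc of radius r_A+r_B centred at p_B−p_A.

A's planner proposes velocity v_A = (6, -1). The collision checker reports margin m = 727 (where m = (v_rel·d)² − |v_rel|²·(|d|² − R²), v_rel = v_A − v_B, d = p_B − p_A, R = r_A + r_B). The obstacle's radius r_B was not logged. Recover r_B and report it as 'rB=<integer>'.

m = 727
d = (13, 8);  v_rel = (4, 1),  |v_rel|² = 17
v_rel×d = (4)·(8) − (1)·(13) = 19
since m = R²·17 − 19²:  R² = (361 + 727) / 17 = 64
R = √64 = 8  ⇒  r_B = 8 − 5 = 3

rB=3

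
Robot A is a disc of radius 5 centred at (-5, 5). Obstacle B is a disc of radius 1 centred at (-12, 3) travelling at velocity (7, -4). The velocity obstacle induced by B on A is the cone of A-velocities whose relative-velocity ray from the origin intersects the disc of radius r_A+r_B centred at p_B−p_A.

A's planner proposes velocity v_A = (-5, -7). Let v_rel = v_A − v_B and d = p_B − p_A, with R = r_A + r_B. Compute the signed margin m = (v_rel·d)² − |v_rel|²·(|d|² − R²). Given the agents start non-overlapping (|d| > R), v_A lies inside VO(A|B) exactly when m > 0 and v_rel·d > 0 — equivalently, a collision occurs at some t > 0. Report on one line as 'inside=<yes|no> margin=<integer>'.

d = (-7, -2),  |d|² = 53;  R = 5+1 = 6,  c = 53−6² = 17
v_rel = (-12, -3),  |v_rel|² = 153;  v_rel·d = (-12)·(-7) + (-3)·(-2) = 90
153·t² − 180·t + 17 = 0  ⇒  m = 90² − 153·17 = 5499
m = 5499 > 0,  v_rel·d = 90 > 0  ⇒  inside

inside=yes margin=5499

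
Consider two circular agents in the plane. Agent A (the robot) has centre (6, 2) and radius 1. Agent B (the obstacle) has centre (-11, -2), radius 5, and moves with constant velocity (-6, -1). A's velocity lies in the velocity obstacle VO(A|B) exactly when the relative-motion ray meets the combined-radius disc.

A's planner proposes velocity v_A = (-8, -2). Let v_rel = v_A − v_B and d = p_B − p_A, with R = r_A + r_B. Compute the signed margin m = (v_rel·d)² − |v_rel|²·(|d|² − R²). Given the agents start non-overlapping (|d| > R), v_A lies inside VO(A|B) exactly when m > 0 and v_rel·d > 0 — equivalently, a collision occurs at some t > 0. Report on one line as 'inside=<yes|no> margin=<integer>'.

d = (-17, -4),  |d|² = 305;  R = 1+5 = 6,  c = 305−6² = 269
v_rel = (-2, -1),  |v_rel|² = 5;  v_rel·d = (-2)·(-17) + (-1)·(-4) = 38
5·t² − 76·t + 269 = 0  ⇒  m = 38² − 5·269 = 99
m = 99 > 0,  v_rel·d = 38 > 0  ⇒  inside

inside=yes margin=99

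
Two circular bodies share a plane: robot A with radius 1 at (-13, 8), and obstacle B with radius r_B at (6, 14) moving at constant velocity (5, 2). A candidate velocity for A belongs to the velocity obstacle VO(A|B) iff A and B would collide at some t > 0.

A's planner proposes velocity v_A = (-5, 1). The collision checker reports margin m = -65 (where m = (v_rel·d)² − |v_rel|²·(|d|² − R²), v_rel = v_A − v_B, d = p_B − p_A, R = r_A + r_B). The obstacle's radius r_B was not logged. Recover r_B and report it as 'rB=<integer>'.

m = -65
d = (19, 6);  v_rel = (-10, -1),  |v_rel|² = 101
v_rel×d = (-10)·(6) − (-1)·(19) = -41
since m = R²·101 − (-41)²:  R² = (1681 + -65) / 101 = 16
R = √16 = 4  ⇒  r_B = 4 − 1 = 3

rB=3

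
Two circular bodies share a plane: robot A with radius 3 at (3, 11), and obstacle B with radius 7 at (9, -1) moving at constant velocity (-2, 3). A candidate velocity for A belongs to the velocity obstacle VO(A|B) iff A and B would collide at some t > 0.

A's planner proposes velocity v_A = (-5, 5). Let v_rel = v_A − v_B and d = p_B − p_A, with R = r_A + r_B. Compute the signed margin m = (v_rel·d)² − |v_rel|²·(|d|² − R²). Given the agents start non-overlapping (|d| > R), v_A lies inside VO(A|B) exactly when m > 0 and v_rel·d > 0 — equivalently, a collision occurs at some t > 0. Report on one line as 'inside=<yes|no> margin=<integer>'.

d = (6, -12),  |d|² = 180;  R = 3+7 = 10,  c = 180−10² = 80
v_rel = (-3, 2),  |v_rel|² = 13;  v_rel·d = (-3)·(6) + (2)·(-12) = -42
13·t² + 84·t + 80 = 0  ⇒  m = (-42)² − 13·80 = 724
m = 724 > 0,  v_rel·d = -42 < 0  ⇒  outside

inside=no margin=724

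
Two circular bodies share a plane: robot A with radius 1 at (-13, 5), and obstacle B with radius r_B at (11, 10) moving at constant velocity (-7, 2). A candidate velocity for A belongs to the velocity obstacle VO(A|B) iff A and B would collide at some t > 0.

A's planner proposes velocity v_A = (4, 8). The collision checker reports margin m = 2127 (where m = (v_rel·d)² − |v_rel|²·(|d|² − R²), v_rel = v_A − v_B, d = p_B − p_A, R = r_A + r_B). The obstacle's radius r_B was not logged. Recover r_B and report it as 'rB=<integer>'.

m = 2127
d = (24, 5);  v_rel = (11, 6),  |v_rel|² = 157
v_rel×d = (11)·(5) − (6)·(24) = -89
since m = R²·157 − (-89)²:  R² = (7921 + 2127) / 157 = 64
R = √64 = 8  ⇒  r_B = 8 − 1 = 7

rB=7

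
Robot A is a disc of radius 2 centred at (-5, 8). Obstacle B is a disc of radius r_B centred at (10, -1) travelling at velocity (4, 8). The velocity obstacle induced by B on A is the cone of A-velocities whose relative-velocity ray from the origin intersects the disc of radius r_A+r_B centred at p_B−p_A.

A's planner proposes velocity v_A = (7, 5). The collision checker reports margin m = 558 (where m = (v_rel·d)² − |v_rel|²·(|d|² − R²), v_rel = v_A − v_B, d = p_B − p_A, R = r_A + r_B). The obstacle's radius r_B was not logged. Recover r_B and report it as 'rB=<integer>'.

m = 558
d = (15, -9);  v_rel = (3, -3),  |v_rel|² = 18
v_rel×d = (3)·(-9) − (-3)·(15) = 18
since m = R²·18 − 18²:  R² = (324 + 558) / 18 = 49
R = √49 = 7  ⇒  r_B = 7 − 2 = 5

rB=5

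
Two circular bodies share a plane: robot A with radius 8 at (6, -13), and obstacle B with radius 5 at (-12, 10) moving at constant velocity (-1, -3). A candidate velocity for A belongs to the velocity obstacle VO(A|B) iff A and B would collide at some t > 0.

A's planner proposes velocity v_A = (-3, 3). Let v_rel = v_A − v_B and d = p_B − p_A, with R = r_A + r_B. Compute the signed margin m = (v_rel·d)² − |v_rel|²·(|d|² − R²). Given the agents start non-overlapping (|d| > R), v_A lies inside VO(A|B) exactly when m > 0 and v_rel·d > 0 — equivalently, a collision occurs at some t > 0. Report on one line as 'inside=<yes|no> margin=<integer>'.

d = (-18, 23),  |d|² = 853;  R = 8+5 = 13,  c = 853−13² = 684
v_rel = (-2, 6),  |v_rel|² = 40;  v_rel·d = (-2)·(-18) + (6)·(23) = 174
40·t² − 348·t + 684 = 0  ⇒  m = 174² − 40·684 = 2916
m = 2916 > 0,  v_rel·d = 174 > 0  ⇒  inside

inside=yes margin=2916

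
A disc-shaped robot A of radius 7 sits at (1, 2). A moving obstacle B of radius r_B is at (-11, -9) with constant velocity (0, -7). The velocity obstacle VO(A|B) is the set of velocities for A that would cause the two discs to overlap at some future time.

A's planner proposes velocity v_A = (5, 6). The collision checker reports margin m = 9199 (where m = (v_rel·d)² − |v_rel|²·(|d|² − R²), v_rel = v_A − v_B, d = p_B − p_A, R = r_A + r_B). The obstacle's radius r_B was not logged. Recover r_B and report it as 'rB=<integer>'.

m = 9199
d = (-12, -11);  v_rel = (5, 13),  |v_rel|² = 194
v_rel×d = (5)·(-11) − (13)·(-12) = 101
since m = R²·194 − 101²:  R² = (10201 + 9199) / 194 = 100
R = √100 = 10  ⇒  r_B = 10 − 7 = 3

rB=3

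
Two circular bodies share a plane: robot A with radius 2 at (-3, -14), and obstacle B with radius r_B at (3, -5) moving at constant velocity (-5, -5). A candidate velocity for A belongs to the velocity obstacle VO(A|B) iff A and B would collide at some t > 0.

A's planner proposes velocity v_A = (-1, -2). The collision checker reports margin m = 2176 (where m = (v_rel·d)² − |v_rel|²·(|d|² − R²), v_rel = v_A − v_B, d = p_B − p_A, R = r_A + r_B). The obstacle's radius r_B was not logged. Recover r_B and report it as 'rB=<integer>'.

m = 2176
d = (6, 9);  v_rel = (4, 3),  |v_rel|² = 25
v_rel×d = (4)·(9) − (3)·(6) = 18
since m = R²·25 − 18²:  R² = (324 + 2176) / 25 = 100
R = √100 = 10  ⇒  r_B = 10 − 2 = 8

rB=8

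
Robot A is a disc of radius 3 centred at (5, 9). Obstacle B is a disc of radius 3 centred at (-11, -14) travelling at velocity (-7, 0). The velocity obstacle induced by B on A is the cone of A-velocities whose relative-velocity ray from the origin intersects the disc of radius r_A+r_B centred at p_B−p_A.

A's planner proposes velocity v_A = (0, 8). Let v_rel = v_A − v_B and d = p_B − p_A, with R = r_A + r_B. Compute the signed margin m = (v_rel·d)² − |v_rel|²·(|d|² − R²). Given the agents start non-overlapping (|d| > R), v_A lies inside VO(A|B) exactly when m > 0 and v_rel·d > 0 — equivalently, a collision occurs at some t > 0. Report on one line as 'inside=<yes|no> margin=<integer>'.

d = (-16, -23),  |d|² = 785;  R = 3+3 = 6,  c = 785−6² = 749
v_rel = (7, 8),  |v_rel|² = 113;  v_rel·d = (7)·(-16) + (8)·(-23) = -296
113·t² + 592·t + 749 = 0  ⇒  m = (-296)² − 113·749 = 2979
m = 2979 > 0,  v_rel·d = -296 < 0  ⇒  outside

inside=no margin=2979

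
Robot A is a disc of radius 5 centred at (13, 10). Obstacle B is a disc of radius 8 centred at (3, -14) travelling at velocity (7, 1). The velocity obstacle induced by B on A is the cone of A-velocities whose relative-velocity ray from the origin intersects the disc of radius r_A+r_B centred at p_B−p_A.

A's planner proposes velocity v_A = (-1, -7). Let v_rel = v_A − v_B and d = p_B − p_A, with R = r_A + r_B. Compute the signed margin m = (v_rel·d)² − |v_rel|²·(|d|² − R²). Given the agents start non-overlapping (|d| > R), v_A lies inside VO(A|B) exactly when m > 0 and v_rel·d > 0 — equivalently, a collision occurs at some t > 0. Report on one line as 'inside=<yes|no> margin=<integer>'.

d = (-10, -24),  |d|² = 676;  R = 5+8 = 13,  c = 676−13² = 507
v_rel = (-8, -8),  |v_rel|² = 128;  v_rel·d = (-8)·(-10) + (-8)·(-24) = 272
128·t² − 544·t + 507 = 0  ⇒  m = 272² − 128·507 = 9088
m = 9088 > 0,  v_rel·d = 272 > 0  ⇒  inside

inside=yes margin=9088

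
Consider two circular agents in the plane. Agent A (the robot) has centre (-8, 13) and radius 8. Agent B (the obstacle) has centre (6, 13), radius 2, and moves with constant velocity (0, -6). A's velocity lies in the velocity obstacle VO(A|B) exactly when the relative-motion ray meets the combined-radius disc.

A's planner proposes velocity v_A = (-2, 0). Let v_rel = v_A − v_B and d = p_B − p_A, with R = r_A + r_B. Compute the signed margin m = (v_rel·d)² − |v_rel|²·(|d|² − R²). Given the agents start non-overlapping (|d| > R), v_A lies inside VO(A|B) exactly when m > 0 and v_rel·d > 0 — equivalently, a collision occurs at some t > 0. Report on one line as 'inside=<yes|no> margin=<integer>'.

d = (14, 0),  |d|² = 196;  R = 8+2 = 10,  c = 196−10² = 96
v_rel = (-2, 6),  |v_rel|² = 40;  v_rel·d = (-2)·(14) + (6)·(0) = -28
40·t² + 56·t + 96 = 0  ⇒  m = (-28)² − 40·96 = -3056
m = -3056 < 0,  v_rel·d = -28 < 0  ⇒  outside

inside=no margin=-3056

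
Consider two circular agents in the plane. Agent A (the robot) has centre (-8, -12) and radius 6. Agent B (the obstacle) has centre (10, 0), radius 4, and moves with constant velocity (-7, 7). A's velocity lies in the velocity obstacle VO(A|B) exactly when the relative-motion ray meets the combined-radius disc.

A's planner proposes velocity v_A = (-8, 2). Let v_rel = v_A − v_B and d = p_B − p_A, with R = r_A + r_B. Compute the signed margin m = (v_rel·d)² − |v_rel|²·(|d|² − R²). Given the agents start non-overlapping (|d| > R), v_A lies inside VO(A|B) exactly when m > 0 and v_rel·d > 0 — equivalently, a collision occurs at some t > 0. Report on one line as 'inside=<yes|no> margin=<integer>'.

d = (18, 12),  |d|² = 468;  R = 6+4 = 10,  c = 468−10² = 368
v_rel = (-1, -5),  |v_rel|² = 26;  v_rel·d = (-1)·(18) + (-5)·(12) = -78
26·t² + 156·t + 368 = 0  ⇒  m = (-78)² − 26·368 = -3484
m = -3484 < 0,  v_rel·d = -78 < 0  ⇒  outside

inside=no margin=-3484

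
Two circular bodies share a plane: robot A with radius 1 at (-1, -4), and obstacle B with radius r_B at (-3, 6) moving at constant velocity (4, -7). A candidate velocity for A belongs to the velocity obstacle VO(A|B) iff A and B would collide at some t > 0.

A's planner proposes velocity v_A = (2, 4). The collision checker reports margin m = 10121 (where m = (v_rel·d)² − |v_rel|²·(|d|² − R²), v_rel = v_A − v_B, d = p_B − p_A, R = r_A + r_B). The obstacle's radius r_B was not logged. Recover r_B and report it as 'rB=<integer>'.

m = 10121
d = (-2, 10);  v_rel = (-2, 11),  |v_rel|² = 125
v_rel×d = (-2)·(10) − (11)·(-2) = 2
since m = R²·125 − 2²:  R² = (4 + 10121) / 125 = 81
R = √81 = 9  ⇒  r_B = 9 − 1 = 8

rB=8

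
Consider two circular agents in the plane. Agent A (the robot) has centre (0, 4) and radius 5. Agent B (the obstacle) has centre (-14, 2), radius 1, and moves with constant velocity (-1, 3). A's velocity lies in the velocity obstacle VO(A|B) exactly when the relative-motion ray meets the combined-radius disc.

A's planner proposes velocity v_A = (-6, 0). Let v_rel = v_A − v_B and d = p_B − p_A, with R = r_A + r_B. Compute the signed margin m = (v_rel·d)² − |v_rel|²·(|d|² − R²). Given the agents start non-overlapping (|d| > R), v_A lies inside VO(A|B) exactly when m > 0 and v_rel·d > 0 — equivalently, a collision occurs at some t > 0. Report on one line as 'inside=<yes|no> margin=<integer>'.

d = (-14, -2),  |d|² = 200;  R = 5+1 = 6,  c = 200−6² = 164
v_rel = (-5, -3),  |v_rel|² = 34;  v_rel·d = (-5)·(-14) + (-3)·(-2) = 76
34·t² − 152·t + 164 = 0  ⇒  m = 76² − 34·164 = 200
m = 200 > 0,  v_rel·d = 76 > 0  ⇒  inside

inside=yes margin=200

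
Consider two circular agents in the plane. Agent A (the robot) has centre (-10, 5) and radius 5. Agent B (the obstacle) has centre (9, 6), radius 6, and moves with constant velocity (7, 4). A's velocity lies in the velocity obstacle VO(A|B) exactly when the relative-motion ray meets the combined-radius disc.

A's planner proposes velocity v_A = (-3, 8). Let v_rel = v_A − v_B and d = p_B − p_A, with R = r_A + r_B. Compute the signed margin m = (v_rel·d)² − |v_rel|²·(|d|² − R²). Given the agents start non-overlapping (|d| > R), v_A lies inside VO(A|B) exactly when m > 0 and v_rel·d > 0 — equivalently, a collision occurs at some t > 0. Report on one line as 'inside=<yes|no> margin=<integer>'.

d = (19, 1),  |d|² = 362;  R = 5+6 = 11,  c = 362−11² = 241
v_rel = (-10, 4),  |v_rel|² = 116;  v_rel·d = (-10)·(19) + (4)·(1) = -186
116·t² + 372·t + 241 = 0  ⇒  m = (-186)² − 116·241 = 6640
m = 6640 > 0,  v_rel·d = -186 < 0  ⇒  outside

inside=no margin=6640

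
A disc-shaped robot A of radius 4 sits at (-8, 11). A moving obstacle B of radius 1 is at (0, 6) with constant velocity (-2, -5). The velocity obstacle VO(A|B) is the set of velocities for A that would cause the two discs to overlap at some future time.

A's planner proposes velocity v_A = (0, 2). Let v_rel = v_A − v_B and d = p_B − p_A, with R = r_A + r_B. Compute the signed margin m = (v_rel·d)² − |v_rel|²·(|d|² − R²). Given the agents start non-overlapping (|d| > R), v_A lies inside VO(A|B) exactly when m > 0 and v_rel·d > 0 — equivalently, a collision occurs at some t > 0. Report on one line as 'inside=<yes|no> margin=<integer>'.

d = (8, -5),  |d|² = 89;  R = 4+1 = 5,  c = 89−5² = 64
v_rel = (2, 7),  |v_rel|² = 53;  v_rel·d = (2)·(8) + (7)·(-5) = -19
53·t² + 38·t + 64 = 0  ⇒  m = (-19)² − 53·64 = -3031
m = -3031 < 0,  v_rel·d = -19 < 0  ⇒  outside

inside=no margin=-3031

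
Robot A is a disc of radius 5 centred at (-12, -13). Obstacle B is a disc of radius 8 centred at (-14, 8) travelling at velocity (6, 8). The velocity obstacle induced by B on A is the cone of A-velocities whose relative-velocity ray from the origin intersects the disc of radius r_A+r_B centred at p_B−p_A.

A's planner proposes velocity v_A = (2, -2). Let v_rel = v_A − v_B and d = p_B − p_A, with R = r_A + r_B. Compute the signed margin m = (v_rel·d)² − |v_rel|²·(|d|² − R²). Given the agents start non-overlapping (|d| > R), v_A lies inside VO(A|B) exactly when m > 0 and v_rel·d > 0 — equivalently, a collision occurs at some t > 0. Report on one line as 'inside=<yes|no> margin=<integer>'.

d = (-2, 21),  |d|² = 445;  R = 5+8 = 13,  c = 445−13² = 276
v_rel = (-4, -10),  |v_rel|² = 116;  v_rel·d = (-4)·(-2) + (-10)·(21) = -202
116·t² + 404·t + 276 = 0  ⇒  m = (-202)² − 116·276 = 8788
m = 8788 > 0,  v_rel·d = -202 < 0  ⇒  outside

inside=no margin=8788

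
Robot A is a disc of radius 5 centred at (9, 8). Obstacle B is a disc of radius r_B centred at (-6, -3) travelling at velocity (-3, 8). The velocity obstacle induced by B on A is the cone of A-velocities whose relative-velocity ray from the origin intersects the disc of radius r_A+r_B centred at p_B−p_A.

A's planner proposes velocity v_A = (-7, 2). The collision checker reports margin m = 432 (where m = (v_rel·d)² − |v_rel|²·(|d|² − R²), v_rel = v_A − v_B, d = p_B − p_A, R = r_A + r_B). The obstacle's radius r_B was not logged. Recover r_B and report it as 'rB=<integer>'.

m = 432
d = (-15, -11);  v_rel = (-4, -6),  |v_rel|² = 52
v_rel×d = (-4)·(-11) − (-6)·(-15) = -46
since m = R²·52 − (-46)²:  R² = (2116 + 432) / 52 = 49
R = √49 = 7  ⇒  r_B = 7 − 5 = 2

rB=2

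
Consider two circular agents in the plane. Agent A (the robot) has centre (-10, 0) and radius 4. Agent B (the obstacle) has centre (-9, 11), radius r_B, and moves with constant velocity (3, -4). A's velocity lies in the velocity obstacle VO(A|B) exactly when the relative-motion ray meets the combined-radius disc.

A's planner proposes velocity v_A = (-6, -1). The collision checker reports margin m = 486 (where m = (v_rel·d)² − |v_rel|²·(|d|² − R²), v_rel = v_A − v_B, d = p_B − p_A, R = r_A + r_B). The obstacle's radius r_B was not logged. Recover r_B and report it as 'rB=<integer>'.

m = 486
d = (1, 11);  v_rel = (-9, 3),  |v_rel|² = 90
v_rel×d = (-9)·(11) − (3)·(1) = -102
since m = R²·90 − (-102)²:  R² = (10404 + 486) / 90 = 121
R = √121 = 11  ⇒  r_B = 11 − 4 = 7

rB=7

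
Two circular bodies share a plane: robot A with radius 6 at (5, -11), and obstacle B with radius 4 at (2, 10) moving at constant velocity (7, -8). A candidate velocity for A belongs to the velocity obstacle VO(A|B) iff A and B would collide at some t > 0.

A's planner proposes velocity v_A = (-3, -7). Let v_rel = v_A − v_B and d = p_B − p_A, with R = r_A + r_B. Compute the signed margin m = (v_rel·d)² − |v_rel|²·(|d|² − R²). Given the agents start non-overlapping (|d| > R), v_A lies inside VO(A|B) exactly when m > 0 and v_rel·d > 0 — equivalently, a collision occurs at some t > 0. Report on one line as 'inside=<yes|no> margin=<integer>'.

d = (-3, 21),  |d|² = 450;  R = 6+4 = 10,  c = 450−10² = 350
v_rel = (-10, 1),  |v_rel|² = 101;  v_rel·d = (-10)·(-3) + (1)·(21) = 51
101·t² − 102·t + 350 = 0  ⇒  m = 51² − 101·350 = -32749
m = -32749 < 0,  v_rel·d = 51 > 0  ⇒  outside

inside=no margin=-32749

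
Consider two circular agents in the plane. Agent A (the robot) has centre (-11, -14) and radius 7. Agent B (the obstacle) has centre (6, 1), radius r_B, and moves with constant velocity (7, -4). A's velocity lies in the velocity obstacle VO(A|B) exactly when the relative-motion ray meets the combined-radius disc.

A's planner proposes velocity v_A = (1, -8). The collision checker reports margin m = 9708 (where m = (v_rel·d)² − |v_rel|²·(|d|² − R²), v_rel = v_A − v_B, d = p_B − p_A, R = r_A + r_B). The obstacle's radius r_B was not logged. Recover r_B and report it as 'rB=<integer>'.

m = 9708
d = (17, 15);  v_rel = (-6, -4),  |v_rel|² = 52
v_rel×d = (-6)·(15) − (-4)·(17) = -22
since m = R²·52 − (-22)²:  R² = (484 + 9708) / 52 = 196
R = √196 = 14  ⇒  r_B = 14 − 7 = 7

rB=7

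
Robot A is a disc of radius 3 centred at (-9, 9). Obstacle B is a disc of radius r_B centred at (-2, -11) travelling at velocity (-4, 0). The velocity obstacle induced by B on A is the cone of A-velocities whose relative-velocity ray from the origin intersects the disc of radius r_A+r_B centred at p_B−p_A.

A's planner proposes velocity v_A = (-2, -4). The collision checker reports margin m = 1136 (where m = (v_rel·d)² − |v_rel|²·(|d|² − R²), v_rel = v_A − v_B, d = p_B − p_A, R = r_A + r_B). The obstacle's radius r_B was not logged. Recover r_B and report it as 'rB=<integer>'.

m = 1136
d = (7, -20);  v_rel = (2, -4),  |v_rel|² = 20
v_rel×d = (2)·(-20) − (-4)·(7) = -12
since m = R²·20 − (-12)²:  R² = (144 + 1136) / 20 = 64
R = √64 = 8  ⇒  r_B = 8 − 3 = 5

rB=5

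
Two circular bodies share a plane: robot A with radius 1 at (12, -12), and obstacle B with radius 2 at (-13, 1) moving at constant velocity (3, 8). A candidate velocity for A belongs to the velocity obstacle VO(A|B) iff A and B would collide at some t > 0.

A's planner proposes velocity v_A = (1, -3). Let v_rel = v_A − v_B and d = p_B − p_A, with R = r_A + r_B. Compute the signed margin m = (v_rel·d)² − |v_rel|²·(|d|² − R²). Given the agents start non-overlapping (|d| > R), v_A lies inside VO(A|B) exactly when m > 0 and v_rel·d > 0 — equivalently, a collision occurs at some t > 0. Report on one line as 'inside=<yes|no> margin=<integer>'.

d = (-25, 13),  |d|² = 794;  R = 1+2 = 3,  c = 794−3² = 785
v_rel = (-2, -11),  |v_rel|² = 125;  v_rel·d = (-2)·(-25) + (-11)·(13) = -93
125·t² + 186·t + 785 = 0  ⇒  m = (-93)² − 125·785 = -89476
m = -89476 < 0,  v_rel·d = -93 < 0  ⇒  outside

inside=no margin=-89476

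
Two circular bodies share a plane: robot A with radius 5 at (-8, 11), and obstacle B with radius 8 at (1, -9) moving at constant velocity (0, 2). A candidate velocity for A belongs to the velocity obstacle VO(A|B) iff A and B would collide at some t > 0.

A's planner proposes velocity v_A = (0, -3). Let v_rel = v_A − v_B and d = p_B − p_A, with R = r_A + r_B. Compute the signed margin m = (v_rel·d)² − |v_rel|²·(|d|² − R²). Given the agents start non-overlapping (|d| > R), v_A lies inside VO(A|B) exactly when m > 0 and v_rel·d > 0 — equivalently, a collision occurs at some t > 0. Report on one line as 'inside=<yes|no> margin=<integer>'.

d = (9, -20),  |d|² = 481;  R = 5+8 = 13,  c = 481−13² = 312
v_rel = (0, -5),  |v_rel|² = 25;  v_rel·d = (0)·(9) + (-5)·(-20) = 100
25·t² − 200·t + 312 = 0  ⇒  m = 100² − 25·312 = 2200
m = 2200 > 0,  v_rel·d = 100 > 0  ⇒  inside

inside=yes margin=2200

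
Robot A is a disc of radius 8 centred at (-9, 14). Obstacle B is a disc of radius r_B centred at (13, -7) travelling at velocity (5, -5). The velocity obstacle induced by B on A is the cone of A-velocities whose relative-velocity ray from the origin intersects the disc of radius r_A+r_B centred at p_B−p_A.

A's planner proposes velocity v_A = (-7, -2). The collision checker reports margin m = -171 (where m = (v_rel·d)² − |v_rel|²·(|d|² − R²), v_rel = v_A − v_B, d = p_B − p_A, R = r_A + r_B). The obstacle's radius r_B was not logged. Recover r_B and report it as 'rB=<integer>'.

m = -171
d = (22, -21);  v_rel = (-12, 3),  |v_rel|² = 153
v_rel×d = (-12)·(-21) − (3)·(22) = 186
since m = R²·153 − 186²:  R² = (34596 + -171) / 153 = 225
R = √225 = 15  ⇒  r_B = 15 − 8 = 7

rB=7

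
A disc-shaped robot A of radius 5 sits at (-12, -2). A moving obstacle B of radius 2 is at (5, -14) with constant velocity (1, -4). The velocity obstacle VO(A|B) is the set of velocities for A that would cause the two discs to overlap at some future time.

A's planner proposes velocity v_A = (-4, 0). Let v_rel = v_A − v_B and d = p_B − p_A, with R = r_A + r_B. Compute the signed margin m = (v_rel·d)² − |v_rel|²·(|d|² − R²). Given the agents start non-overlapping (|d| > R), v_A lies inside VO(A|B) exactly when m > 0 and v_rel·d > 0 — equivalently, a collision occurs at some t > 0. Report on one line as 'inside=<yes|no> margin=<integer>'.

d = (17, -12),  |d|² = 433;  R = 5+2 = 7,  c = 433−7² = 384
v_rel = (-5, 4),  |v_rel|² = 41;  v_rel·d = (-5)·(17) + (4)·(-12) = -133
41·t² + 266·t + 384 = 0  ⇒  m = (-133)² − 41·384 = 1945
m = 1945 > 0,  v_rel·d = -133 < 0  ⇒  outside

inside=no margin=1945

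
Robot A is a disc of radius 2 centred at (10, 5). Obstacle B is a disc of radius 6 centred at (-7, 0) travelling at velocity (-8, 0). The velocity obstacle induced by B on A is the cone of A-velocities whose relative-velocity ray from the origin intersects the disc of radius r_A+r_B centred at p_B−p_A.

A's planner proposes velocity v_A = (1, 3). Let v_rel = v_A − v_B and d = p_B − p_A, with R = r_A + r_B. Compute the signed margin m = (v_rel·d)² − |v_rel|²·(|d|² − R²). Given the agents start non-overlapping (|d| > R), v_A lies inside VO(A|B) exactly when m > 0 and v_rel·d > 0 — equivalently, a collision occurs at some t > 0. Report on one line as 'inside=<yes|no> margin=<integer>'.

d = (-17, -5),  |d|² = 314;  R = 2+6 = 8,  c = 314−8² = 250
v_rel = (9, 3),  |v_rel|² = 90;  v_rel·d = (9)·(-17) + (3)·(-5) = -168
90·t² + 336·t + 250 = 0  ⇒  m = (-168)² − 90·250 = 5724
m = 5724 > 0,  v_rel·d = -168 < 0  ⇒  outside

inside=no margin=5724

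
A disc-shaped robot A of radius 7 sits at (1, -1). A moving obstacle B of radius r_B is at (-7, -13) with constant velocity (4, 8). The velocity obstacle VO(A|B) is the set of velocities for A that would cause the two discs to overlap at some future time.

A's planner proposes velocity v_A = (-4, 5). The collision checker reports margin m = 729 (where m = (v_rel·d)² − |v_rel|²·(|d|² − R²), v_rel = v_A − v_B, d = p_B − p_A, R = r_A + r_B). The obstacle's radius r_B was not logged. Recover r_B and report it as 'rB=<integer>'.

m = 729
d = (-8, -12);  v_rel = (-8, -3),  |v_rel|² = 73
v_rel×d = (-8)·(-12) − (-3)·(-8) = 72
since m = R²·73 − 72²:  R² = (5184 + 729) / 73 = 81
R = √81 = 9  ⇒  r_B = 9 − 7 = 2

rB=2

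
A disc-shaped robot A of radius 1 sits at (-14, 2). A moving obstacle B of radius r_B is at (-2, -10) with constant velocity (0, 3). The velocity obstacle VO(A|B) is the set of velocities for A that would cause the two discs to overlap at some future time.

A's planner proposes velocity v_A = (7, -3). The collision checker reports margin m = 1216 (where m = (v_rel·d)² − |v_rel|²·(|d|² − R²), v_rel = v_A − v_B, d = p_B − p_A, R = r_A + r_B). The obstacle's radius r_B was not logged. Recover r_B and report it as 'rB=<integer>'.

m = 1216
d = (12, -12);  v_rel = (7, -6),  |v_rel|² = 85
v_rel×d = (7)·(-12) − (-6)·(12) = -12
since m = R²·85 − (-12)²:  R² = (144 + 1216) / 85 = 16
R = √16 = 4  ⇒  r_B = 4 − 1 = 3

rB=3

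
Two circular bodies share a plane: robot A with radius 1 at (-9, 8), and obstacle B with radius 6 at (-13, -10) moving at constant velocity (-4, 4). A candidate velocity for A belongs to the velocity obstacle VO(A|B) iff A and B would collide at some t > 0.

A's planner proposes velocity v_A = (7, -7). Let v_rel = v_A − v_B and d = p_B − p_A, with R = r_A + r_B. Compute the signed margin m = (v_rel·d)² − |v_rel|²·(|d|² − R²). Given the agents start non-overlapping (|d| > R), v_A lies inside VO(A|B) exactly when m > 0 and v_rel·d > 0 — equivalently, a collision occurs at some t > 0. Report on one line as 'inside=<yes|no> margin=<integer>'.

d = (-4, -18),  |d|² = 340;  R = 1+6 = 7,  c = 340−7² = 291
v_rel = (11, -11),  |v_rel|² = 242;  v_rel·d = (11)·(-4) + (-11)·(-18) = 154
242·t² − 308·t + 291 = 0  ⇒  m = 154² − 242·291 = -46706
m = -46706 < 0,  v_rel·d = 154 > 0  ⇒  outside

inside=no margin=-46706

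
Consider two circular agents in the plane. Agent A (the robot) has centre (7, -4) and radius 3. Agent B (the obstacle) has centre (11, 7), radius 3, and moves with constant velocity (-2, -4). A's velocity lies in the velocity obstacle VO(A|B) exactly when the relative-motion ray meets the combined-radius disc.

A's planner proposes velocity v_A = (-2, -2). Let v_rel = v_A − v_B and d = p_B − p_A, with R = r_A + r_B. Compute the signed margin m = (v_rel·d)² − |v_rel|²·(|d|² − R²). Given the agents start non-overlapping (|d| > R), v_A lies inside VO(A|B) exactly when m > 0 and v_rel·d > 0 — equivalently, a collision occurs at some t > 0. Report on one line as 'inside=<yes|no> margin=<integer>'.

d = (4, 11),  |d|² = 137;  R = 3+3 = 6,  c = 137−6² = 101
v_rel = (0, 2),  |v_rel|² = 4;  v_rel·d = (0)·(4) + (2)·(11) = 22
4·t² − 44·t + 101 = 0  ⇒  m = 22² − 4·101 = 80
m = 80 > 0,  v_rel·d = 22 > 0  ⇒  inside

inside=yes margin=80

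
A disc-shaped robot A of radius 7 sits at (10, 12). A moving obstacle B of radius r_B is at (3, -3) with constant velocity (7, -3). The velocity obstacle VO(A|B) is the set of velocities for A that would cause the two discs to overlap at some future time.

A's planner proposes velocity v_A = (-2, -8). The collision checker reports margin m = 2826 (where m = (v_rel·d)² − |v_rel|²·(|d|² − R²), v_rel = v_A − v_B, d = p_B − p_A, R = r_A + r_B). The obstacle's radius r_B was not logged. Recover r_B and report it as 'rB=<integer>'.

m = 2826
d = (-7, -15);  v_rel = (-9, -5),  |v_rel|² = 106
v_rel×d = (-9)·(-15) − (-5)·(-7) = 100
since m = R²·106 − 100²:  R² = (10000 + 2826) / 106 = 121
R = √121 = 11  ⇒  r_B = 11 − 7 = 4

rB=4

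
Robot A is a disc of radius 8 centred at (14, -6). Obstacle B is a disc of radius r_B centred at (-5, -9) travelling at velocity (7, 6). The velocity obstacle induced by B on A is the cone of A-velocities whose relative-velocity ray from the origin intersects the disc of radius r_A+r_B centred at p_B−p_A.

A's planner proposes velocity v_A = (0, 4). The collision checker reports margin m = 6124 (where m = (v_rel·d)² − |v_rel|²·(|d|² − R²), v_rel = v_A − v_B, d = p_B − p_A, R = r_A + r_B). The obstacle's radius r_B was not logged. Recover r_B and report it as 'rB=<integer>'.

m = 6124
d = (-19, -3);  v_rel = (-7, -2),  |v_rel|² = 53
v_rel×d = (-7)·(-3) − (-2)·(-19) = -17
since m = R²·53 − (-17)²:  R² = (289 + 6124) / 53 = 121
R = √121 = 11  ⇒  r_B = 11 − 8 = 3

rB=3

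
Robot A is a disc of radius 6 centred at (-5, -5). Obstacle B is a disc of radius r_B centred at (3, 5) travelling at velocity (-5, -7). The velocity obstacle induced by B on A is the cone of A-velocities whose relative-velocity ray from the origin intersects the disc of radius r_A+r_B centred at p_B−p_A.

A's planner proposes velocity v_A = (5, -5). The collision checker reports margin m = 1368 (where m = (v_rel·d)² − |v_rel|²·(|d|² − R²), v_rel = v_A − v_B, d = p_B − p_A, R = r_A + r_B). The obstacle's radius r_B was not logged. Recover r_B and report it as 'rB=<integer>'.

m = 1368
d = (8, 10);  v_rel = (10, 2),  |v_rel|² = 104
v_rel×d = (10)·(10) − (2)·(8) = 84
since m = R²·104 − 84²:  R² = (7056 + 1368) / 104 = 81
R = √81 = 9  ⇒  r_B = 9 − 6 = 3

rB=3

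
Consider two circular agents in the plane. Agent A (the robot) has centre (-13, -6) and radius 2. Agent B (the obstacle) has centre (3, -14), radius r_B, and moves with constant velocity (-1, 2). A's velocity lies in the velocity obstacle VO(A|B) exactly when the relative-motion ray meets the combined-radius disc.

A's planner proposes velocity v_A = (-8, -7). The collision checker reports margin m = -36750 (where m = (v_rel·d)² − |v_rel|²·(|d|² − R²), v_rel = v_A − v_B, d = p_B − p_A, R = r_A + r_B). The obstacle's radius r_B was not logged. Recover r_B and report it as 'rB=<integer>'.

m = -36750
d = (16, -8);  v_rel = (-7, -9),  |v_rel|² = 130
v_rel×d = (-7)·(-8) − (-9)·(16) = 200
since m = R²·130 − 200²:  R² = (40000 + -36750) / 130 = 25
R = √25 = 5  ⇒  r_B = 5 − 2 = 3

rB=3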